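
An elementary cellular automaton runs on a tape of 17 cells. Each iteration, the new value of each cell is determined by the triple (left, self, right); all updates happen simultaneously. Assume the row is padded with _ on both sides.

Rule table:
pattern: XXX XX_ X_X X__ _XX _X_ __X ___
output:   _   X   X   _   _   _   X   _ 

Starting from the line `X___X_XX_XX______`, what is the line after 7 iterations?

_X_X_X___________

___X_X_XX_X______
__X_X_X_XX_______
_X_X_X_X_X_______
X_X_X_X_X________
_X_X_X_X_________
X_X_X_X__________
_X_X_X___________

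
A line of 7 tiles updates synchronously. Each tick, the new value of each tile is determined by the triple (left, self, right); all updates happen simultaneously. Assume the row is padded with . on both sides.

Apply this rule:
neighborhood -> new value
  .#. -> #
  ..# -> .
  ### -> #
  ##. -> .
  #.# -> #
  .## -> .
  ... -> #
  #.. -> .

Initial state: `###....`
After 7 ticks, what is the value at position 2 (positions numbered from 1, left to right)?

.

.#..###
.#...#.
.#.#.#.
.#####.
..###..
#..#..#
#..#..#
position 2 holds .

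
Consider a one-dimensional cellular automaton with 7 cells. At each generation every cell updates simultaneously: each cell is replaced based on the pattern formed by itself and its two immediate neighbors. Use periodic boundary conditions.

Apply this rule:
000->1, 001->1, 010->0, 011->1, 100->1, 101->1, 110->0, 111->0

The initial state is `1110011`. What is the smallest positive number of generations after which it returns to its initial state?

14

0001110
1111001
0000111
1111100
1000011
0111110
1100001
0011111
1110000
1001111
0111000
1100111
0011100
1110011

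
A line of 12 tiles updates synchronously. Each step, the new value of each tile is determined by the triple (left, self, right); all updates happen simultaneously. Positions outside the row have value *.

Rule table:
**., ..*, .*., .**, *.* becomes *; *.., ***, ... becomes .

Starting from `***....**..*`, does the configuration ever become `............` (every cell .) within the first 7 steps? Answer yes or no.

..*...***.**
.**..**.***.
***.*****.**
..***...***.
.**.*..**.**
*****.*****.
....***...**
step 7 is ....***...**, still not uniform .

no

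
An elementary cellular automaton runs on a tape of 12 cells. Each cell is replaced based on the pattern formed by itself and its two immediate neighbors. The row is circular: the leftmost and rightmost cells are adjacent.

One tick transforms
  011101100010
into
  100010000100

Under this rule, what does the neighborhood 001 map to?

At position 0 the neighborhood is 001; the next row has 1 there.

1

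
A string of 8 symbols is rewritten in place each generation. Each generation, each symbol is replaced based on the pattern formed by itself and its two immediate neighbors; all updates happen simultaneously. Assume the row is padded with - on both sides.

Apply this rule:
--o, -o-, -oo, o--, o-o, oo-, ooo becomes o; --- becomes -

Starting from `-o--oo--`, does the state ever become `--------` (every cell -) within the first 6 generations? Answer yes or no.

ooooooo-
oooooooo
oooooooo  (fixed point — unchanged through generation 6)
generation 6 is oooooooo, still not uniform -

no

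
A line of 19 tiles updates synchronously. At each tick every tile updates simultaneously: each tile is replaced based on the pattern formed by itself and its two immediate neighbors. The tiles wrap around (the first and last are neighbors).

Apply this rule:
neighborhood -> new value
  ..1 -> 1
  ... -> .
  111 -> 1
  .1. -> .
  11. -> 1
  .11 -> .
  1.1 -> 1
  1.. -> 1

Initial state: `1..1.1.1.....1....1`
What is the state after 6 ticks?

11.1.111.1.1.1.1.1.

111.1.1.1...1.1..1.
.111.1.1.1.1.1.11.1
1.111.1.1.1.1.1.11.
.1.111.1.1.1.1.1.11
1.1.111.1.1.1.1.1.1
11.1.111.1.1.1.1.1.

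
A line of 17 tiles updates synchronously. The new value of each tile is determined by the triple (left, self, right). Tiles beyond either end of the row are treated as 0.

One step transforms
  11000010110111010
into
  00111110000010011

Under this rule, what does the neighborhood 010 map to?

At position 6 the neighborhood is 010; the next row has 1 there.

1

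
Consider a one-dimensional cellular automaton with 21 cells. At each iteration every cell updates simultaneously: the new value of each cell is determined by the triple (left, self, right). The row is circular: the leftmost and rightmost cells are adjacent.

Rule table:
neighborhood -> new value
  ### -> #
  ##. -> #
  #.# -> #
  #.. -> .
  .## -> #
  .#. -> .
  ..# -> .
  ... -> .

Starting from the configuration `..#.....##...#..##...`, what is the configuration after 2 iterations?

........##......##...

iteration 1: ........##......##...
iteration 2: ........##......##...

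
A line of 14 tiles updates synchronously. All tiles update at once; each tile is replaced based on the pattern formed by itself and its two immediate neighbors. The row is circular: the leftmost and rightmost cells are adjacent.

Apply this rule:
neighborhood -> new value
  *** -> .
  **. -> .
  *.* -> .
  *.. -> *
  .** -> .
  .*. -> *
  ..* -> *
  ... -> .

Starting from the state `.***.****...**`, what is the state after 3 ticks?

.......*.....*

.........*.*..
........**.**.
.......*.....*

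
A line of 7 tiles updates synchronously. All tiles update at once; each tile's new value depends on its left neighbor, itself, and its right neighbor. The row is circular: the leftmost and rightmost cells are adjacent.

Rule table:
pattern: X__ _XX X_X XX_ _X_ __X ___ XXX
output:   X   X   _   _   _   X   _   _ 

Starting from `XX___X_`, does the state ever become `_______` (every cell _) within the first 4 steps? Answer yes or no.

no

step 1: X_X_X__
step 2: _____XX
step 3: X___XX_
step 4: _X_XX__
step 4 is _X_XX__, still not uniform _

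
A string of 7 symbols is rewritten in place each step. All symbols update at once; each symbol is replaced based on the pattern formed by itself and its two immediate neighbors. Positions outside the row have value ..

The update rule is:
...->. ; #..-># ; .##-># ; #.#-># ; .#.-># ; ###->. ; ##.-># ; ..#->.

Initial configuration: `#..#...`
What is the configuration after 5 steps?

step 1: ##.##..
step 2: ######.
step 3: #....##
step 4: ##...##
step 5: ###..##

###..##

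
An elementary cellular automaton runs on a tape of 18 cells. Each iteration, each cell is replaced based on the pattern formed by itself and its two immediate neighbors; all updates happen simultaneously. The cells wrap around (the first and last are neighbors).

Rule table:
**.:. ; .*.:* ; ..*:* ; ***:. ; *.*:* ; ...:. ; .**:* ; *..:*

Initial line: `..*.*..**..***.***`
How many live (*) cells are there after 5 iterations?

iteration 1: ********.***..**..
iteration 2: *.......**..***.**
iteration 3: .*.....**.***..**.
iteration 4: ***...**.**..***.*
iteration 5: ...*.**.**.***..**
count of *: 10

10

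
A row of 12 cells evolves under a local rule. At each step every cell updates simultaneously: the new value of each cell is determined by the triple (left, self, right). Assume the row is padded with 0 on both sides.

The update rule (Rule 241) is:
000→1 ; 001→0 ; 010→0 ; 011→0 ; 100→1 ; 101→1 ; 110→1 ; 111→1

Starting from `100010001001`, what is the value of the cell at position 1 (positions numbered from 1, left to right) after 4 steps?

0

011001100100
001100110011
100110011001
010011001100
position 1 holds 0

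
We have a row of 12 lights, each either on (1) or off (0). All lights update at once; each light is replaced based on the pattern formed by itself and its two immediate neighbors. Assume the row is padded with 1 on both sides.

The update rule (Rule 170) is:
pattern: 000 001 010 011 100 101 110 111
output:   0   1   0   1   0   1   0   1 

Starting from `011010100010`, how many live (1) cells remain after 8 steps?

step 1: 110101000101
step 2: 101010001011
step 3: 010100010111
step 4: 101000101111
step 5: 010001011111
step 6: 100010111111
step 7: 000101111111
step 8: 001011111111
count of 1: 9

9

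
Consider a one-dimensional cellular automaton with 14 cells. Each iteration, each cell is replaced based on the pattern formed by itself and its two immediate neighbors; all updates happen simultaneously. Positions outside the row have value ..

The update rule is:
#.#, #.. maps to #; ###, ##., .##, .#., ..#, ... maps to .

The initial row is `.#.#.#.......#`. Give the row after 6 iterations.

.......#.#.#..

..#.#.#.......
...#.#.#......
....#.#.#.....
.....#.#.#....
......#.#.#...
.......#.#.#..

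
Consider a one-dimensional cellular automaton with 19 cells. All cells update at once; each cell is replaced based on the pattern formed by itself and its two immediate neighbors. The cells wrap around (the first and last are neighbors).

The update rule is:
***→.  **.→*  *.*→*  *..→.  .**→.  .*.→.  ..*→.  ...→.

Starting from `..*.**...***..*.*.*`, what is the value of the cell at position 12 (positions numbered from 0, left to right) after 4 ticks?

...*.*.....*...*.*.
....*...........*..
...................
...................
position 12 holds .

.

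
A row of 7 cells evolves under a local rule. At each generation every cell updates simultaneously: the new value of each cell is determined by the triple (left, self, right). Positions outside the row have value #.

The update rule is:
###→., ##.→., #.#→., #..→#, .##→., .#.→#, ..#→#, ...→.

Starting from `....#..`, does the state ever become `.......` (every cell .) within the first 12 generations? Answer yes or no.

yes

#..####
.##....
...#..#
#.####.
.......
all cells are . at generation 5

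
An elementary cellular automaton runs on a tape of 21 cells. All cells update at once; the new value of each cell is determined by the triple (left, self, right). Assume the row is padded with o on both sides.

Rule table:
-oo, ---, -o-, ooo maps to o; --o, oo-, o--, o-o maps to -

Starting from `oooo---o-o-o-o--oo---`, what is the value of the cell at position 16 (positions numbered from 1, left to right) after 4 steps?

ooo--o-o-o-o-o--o--o-
oo---o-o-o-o-o--o--o-
o--o-o-o-o-o-o--o--o-
---o-o-o-o-o-o--o--o-
position 16 holds -

-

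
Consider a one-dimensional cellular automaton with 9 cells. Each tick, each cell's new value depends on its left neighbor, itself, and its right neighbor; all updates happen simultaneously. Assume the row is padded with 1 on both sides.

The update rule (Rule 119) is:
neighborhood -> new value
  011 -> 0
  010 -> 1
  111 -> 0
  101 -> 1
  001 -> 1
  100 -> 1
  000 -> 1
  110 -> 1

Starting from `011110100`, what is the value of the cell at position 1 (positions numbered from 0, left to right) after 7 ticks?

100011111
111100000
000111111
111000000
001111111
110000000
011111111
position 1 holds 1

1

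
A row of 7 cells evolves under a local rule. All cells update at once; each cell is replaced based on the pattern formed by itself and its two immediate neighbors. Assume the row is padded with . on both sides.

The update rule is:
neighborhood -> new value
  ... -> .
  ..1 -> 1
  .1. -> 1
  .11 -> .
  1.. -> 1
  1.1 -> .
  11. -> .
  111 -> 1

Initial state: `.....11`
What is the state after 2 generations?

...111.

generation 1: ....1..
generation 2: ...111.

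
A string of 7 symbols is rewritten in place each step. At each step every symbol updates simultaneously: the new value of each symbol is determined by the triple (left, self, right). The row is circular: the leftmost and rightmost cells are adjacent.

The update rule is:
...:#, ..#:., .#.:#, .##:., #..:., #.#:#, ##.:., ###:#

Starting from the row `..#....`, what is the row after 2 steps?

step 1: #.#.###
step 2: .###.##

.###.##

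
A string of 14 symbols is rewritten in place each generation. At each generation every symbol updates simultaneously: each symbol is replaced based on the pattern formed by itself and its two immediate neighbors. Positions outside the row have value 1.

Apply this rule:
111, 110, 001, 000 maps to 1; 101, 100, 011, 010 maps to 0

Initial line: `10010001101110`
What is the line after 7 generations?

10110100001100

10100110100110
10001010001010
10110000110000
10010111010111
10100011000011
10001101011101
10110100001100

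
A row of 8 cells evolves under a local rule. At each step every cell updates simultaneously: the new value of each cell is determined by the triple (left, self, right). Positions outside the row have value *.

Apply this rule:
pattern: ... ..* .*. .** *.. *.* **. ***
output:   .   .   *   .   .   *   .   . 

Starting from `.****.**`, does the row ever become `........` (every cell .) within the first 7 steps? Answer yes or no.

no

step 1: *....*..
step 2: .....*..
step 3: .....*..  (fixed point — unchanged through step 7)
step 7 is .....*.., still not uniform .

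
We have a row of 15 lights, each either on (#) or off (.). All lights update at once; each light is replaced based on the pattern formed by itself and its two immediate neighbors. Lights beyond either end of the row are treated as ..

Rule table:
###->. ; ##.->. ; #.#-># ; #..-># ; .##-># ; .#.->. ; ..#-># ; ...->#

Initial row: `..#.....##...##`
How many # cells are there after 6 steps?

##.######.####.
#.##.....##...#
.##.######.###.
##.##.....##..#
#.##.######.##.
.##.##.....##.#
count of #: 7

7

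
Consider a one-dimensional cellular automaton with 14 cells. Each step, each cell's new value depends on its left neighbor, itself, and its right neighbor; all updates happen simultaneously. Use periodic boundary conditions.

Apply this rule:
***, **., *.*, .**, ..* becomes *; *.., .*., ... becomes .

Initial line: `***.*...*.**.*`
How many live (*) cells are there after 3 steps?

12

****...*.*****
****..*.******
****.*.*******
count of *: 12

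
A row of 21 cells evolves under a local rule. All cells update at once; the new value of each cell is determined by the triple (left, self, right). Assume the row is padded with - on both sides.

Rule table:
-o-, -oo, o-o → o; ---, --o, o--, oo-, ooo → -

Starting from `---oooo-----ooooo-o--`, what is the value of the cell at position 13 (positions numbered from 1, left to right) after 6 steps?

o

---o--------o----oo--
---o--------o----o---
---o--------o----o---  (fixed point — unchanged through step 6)
position 13 holds o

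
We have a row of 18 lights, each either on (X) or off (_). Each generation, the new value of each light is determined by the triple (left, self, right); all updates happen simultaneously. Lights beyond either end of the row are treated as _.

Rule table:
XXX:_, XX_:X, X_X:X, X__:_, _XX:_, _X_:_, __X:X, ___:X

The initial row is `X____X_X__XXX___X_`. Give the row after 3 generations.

generation 1: __XXX_X__X__X_XX__
generation 2: XX__XX__X__X_X_X_X
generation 3: _X_X_X_X__X_X_X_X_

_X_X_X_X__X_X_X_X_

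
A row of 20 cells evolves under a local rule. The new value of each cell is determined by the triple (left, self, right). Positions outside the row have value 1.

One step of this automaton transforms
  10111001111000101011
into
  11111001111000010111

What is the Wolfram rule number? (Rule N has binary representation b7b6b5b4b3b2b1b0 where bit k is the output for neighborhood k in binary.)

position 3: 111 → 1  (bit 7 = 1)
position 0: 110 → 1  (bit 6 = 1)
position 1: 101 → 1  (bit 5 = 1)
position 5: 100 → 0  (bit 4 = 0)
position 2: 011 → 1  (bit 3 = 1)
position 14: 010 → 0  (bit 2 = 0)
position 6: 001 → 0  (bit 1 = 0)
position 12: 000 → 0  (bit 0 = 0)
bits b7..b0 = 11101000 = 232

232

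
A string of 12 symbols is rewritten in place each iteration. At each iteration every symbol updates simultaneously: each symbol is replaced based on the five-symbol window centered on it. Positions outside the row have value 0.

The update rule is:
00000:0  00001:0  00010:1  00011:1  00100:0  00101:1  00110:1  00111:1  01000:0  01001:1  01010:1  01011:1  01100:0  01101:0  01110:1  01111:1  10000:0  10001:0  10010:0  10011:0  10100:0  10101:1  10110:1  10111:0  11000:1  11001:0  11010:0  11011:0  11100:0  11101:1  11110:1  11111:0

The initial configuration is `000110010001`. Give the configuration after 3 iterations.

110000001000

iteration 1: 001100000010
iteration 2: 011010000100
iteration 3: 110000001000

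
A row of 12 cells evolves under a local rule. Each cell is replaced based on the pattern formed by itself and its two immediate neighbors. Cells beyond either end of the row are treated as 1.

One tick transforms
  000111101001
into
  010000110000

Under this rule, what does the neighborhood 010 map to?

At position 8 the neighborhood is 010; the next row has 0 there.

0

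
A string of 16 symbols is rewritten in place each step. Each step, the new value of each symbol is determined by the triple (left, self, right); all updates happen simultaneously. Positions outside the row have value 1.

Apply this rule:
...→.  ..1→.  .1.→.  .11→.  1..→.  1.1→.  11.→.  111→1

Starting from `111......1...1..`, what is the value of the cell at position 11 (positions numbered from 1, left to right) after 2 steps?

.

step 1: 11..............
step 2: 1...............
position 11 holds .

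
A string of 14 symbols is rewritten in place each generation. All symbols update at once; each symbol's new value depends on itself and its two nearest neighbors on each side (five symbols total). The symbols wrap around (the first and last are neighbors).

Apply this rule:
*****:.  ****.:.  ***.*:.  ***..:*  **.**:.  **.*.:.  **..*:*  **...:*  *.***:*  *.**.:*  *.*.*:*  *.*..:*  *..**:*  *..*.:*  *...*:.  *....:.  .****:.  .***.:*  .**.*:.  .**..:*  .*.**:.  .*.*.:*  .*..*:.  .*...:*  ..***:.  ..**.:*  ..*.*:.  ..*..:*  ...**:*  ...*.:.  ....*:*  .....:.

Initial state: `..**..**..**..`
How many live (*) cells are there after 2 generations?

1

generation 1: *************.
generation 2: *.............
count of *: 1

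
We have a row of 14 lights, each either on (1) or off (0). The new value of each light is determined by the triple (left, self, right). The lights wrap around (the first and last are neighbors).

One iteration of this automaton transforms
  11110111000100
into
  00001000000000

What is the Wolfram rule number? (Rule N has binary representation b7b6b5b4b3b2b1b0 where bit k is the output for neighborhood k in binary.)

position 1: 111 → 0  (bit 7 = 0)
position 3: 110 → 0  (bit 6 = 0)
position 4: 101 → 1  (bit 5 = 1)
position 8: 100 → 0  (bit 4 = 0)
position 0: 011 → 0  (bit 3 = 0)
position 11: 010 → 0  (bit 2 = 0)
position 10: 001 → 0  (bit 1 = 0)
position 9: 000 → 0  (bit 0 = 0)
bits b7..b0 = 00100000 = 32

32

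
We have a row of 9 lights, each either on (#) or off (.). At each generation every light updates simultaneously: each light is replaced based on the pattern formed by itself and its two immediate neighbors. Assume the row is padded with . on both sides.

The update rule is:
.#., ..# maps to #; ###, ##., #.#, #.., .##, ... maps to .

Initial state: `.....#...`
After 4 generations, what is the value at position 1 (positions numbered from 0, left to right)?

....##...
...#.....
..##.....
.#.......
position 1 holds #

#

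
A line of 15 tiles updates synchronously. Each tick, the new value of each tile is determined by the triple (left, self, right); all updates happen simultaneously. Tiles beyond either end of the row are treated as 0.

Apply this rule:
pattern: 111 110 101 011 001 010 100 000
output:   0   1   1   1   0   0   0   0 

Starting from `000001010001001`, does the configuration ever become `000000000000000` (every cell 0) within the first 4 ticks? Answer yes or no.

yes

000000100000000
000000000000000
all cells are 0 at tick 2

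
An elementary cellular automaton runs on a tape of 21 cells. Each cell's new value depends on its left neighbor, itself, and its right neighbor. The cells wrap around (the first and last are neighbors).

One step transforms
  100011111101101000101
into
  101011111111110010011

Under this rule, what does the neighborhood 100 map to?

0

At position 1 the neighborhood is 100; the next row has 0 there.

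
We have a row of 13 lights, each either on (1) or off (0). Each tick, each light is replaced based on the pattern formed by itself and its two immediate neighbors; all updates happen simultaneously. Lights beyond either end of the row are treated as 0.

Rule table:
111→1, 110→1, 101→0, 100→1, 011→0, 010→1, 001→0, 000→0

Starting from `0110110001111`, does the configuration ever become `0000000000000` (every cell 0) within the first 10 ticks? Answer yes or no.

no

0010011000111
0011001100011
0001100110001
0000110011001
0000011001101
0000001100101
0000000110101
0000000010101
0000000010101  (fixed point — unchanged through tick 10)
tick 10 is 0000000010101, still not uniform 0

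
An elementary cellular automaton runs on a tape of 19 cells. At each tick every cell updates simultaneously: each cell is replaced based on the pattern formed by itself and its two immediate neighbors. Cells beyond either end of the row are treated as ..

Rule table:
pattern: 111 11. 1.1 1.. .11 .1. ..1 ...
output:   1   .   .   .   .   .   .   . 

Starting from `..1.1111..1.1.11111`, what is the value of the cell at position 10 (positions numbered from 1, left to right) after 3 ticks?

.

tick 1: .....11........111.
tick 2: ................1..
tick 3: ...................
position 10 holds .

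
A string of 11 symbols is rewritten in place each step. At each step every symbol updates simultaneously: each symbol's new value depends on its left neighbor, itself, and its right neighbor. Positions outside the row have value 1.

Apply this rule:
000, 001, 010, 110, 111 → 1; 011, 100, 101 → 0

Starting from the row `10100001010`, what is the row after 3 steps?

10101111010
10100111010
10101011010

10101011010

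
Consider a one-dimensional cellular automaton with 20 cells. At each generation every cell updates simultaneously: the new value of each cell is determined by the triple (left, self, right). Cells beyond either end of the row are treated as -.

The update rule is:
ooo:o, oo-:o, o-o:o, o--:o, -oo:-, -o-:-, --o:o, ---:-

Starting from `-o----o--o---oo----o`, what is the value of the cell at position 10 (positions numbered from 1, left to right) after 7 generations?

o-o--o-oo-o-o-oo--o-
-o-oo-o-oo-o-o-ooo-o
o-o-oo-o-oo-o-o-ooo-
-o-o-oo-o-oo-o-o-ooo
o-o-o-oo-o-oo-o-o-oo
-o-o-o-oo-o-oo-o-o-o
o-o-o-o-oo-o-oo-o-o-
position 10 holds o

o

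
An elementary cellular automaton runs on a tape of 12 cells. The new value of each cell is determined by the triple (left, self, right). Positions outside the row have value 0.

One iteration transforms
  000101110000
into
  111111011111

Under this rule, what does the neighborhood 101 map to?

1

At position 4 the neighborhood is 101; the next row has 1 there.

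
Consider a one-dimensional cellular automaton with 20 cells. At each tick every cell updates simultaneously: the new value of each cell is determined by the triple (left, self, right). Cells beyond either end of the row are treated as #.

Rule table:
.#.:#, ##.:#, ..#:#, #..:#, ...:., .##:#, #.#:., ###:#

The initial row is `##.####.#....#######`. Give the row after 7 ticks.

tick 1: ##.####.##..########
tick 2: ##.####.############
tick 3: ##.####.############  (fixed point — unchanged through tick 7)

##.####.############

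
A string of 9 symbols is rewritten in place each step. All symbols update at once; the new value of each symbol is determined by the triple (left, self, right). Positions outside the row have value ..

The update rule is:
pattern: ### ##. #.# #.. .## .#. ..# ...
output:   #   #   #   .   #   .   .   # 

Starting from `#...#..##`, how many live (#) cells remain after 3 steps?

..#....##
#...##.##
..#.#####
count of #: 6

6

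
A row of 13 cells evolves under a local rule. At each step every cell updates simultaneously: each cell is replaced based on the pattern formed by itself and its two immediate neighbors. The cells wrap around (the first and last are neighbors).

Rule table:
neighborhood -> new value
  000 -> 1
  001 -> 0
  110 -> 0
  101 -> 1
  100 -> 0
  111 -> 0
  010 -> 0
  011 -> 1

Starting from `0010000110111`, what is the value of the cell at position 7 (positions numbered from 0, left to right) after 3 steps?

0000110101100
1110101011001
0001010110001
position 7 holds 1

1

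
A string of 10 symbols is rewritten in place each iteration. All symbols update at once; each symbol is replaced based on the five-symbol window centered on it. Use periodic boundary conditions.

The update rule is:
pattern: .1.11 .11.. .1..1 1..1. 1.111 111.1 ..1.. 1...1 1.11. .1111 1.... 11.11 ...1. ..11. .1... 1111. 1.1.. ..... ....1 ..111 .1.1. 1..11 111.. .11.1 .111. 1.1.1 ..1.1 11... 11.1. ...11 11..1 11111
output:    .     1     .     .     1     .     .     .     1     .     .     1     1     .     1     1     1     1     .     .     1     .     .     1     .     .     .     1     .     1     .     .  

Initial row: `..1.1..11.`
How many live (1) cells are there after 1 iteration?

.1.11...11
count of 1: 5

5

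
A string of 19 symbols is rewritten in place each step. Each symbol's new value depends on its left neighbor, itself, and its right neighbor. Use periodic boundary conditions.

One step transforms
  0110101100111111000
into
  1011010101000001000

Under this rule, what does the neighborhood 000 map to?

At position 17 the neighborhood is 000; the next row has 0 there.

0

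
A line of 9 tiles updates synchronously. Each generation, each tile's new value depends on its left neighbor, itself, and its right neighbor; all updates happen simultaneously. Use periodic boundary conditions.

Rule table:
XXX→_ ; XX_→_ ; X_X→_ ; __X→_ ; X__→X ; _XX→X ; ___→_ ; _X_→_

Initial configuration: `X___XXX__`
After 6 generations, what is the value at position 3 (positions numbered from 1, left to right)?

_

_X__X__X_
__X__X__X
X__X__X__
_X__X__X_  (repeats generation 1; period 3)
generation 6: X__X__X__
position 3 holds _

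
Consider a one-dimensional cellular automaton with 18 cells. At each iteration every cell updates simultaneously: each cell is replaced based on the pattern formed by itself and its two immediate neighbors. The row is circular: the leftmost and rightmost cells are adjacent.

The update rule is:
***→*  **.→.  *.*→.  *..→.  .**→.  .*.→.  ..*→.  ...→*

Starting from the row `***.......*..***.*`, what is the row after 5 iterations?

**..*****.....*...
.....***..***...*.
****..*....*..*...
.**.....**......*.
....***....****...

....***....****...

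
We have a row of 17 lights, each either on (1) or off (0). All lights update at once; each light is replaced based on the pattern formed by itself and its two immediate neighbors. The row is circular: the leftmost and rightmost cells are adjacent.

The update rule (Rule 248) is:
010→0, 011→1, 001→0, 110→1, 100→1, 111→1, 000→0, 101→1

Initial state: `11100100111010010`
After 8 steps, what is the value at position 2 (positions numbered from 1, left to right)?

1

11110010111101001
11111001111110101
11111101111111011
11111111111111111
11111111111111111  (fixed point — unchanged through step 8)
position 2 holds 1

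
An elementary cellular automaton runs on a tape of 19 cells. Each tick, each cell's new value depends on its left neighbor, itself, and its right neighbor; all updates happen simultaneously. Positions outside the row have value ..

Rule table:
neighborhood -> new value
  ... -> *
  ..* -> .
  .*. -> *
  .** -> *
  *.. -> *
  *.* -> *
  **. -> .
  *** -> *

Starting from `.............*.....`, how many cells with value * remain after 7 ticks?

16

tick 1: ************.******
tick 2: ***********.******.
tick 3: **********.******.*
tick 4: *********.******.**
tick 5: ********.******.**.
tick 6: *******.******.**.*
tick 7: ******.******.**.**
count of *: 16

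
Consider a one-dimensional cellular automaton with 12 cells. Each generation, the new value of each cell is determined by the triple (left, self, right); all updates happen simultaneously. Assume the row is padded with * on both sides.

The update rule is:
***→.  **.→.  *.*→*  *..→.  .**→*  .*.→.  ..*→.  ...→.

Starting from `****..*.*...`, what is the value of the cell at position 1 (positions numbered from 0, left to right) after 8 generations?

generation 1: .......*....
generation 2: ............
generation 3: ............  (fixed point — unchanged through generation 8)
position 1 holds .

.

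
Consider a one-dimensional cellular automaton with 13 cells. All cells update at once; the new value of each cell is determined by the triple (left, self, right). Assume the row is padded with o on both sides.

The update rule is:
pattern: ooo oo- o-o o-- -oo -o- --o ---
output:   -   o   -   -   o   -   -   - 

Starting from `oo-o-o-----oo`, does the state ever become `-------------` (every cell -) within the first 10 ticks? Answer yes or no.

yes

-o---------o-
-------------
all cells are - at tick 2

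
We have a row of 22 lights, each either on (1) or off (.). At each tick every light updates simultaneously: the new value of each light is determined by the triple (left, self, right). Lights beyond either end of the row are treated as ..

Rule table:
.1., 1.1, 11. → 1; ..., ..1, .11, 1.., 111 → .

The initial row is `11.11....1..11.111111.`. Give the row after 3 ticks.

.11.1....1...11.....1.
..111....1....1.....1.
....1....1....1.....1.

....1....1....1.....1.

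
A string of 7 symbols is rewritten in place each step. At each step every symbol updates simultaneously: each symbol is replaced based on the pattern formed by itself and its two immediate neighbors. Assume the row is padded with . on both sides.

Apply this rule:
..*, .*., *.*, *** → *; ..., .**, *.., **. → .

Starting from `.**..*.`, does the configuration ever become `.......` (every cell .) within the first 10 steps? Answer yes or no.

yes

step 1: *...**.
step 2: *..*...
step 3: *.**...
step 4: **.....
step 5: .......
all cells are . at step 5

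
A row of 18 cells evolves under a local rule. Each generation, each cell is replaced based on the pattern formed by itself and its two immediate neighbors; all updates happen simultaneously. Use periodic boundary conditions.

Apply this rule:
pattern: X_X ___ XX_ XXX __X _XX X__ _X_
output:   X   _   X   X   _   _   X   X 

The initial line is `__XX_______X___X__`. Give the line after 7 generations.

X__XX____XX______X

___XX______XX__XX_
____XX______XX__XX
X____XX______XX__X
XX____XX______XX__
_XX____XX______XX_
__XX____XX______XX
X__XX____XX______X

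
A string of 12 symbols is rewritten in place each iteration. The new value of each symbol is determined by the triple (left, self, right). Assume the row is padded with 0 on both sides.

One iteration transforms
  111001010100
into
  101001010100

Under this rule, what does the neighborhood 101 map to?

At position 6 the neighborhood is 101; the next row has 0 there.

0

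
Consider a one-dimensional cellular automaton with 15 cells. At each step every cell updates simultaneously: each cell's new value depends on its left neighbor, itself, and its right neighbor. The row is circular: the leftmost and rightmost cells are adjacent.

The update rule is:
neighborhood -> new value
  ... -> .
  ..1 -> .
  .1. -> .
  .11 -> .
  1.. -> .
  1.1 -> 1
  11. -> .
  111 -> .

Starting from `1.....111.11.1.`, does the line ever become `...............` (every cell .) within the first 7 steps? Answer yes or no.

yes

.........1..1.1
.............1.
...............
all cells are . at step 3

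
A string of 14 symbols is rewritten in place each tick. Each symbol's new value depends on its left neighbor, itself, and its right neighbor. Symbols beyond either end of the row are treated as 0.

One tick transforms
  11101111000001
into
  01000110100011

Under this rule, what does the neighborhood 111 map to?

At position 1 the neighborhood is 111; the next row has 1 there.

1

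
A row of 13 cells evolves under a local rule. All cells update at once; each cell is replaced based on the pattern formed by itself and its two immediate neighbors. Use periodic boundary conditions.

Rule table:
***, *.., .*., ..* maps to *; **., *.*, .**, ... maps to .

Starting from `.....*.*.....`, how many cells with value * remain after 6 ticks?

tick 1: ....**.**....
tick 2: ...*.....*...
tick 3: ..***...***..
tick 4: .*.*.*.*.*.*.
tick 5: **.*.*.*.*.**
tick 6: *..*.*.*.*..*
count of *: 6

6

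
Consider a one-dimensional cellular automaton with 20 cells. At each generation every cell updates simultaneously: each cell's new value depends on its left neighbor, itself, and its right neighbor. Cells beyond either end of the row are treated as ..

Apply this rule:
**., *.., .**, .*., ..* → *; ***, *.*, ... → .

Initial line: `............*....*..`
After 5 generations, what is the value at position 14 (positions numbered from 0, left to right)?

generation 1: ...........***..***.
generation 2: ..........**.****.**
generation 3: .........***.*..*.**
generation 4: ........**.*.****.**
generation 5: .......***.*.*..*.**
position 14 holds .

.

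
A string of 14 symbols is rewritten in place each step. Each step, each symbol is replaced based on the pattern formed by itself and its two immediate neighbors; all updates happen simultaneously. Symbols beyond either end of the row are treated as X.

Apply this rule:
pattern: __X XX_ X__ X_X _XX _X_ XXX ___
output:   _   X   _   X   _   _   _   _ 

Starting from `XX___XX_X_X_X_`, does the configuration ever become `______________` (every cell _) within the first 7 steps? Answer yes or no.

_X____XX_X_X_X
X______XX_X_X_
X_______XX_X_X
X________XX_X_
X_________XX_X
X__________XX_
X___________XX
step 7 is X___________XX, still not uniform _

no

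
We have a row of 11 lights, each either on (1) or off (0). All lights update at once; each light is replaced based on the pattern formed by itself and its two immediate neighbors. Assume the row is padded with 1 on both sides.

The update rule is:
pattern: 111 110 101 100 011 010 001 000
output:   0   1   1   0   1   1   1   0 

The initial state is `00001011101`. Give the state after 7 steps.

01110000011

step 1: 00011110111
step 2: 00110011100
step 3: 01110110101
step 4: 11011111111
step 5: 01110000000
step 6: 11010000001
step 7: 01110000011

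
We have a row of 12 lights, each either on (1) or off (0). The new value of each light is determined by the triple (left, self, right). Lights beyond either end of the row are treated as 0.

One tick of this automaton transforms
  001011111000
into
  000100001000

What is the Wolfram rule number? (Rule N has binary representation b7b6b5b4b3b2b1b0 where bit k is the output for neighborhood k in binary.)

96

position 5: 111 → 0  (bit 7 = 0)
position 8: 110 → 1  (bit 6 = 1)
position 3: 101 → 1  (bit 5 = 1)
position 9: 100 → 0  (bit 4 = 0)
position 4: 011 → 0  (bit 3 = 0)
position 2: 010 → 0  (bit 2 = 0)
position 1: 001 → 0  (bit 1 = 0)
position 0: 000 → 0  (bit 0 = 0)
bits b7..b0 = 01100000 = 96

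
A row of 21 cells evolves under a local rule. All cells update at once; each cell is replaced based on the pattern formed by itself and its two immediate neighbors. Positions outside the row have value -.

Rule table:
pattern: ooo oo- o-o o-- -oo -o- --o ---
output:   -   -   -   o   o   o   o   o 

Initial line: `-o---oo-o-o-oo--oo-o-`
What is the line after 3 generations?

oooooo--o-o-o-ooo--oo
o-----ooo-o-o-o--ooo-
ooooooo---o-o-oooo--o

ooooooo---o-o-oooo--o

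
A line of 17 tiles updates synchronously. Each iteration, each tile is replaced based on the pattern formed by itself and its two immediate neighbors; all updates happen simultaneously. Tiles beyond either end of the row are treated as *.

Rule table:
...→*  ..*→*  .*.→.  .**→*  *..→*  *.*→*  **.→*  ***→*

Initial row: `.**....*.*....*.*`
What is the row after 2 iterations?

*******.*.****.**
********.********

********.********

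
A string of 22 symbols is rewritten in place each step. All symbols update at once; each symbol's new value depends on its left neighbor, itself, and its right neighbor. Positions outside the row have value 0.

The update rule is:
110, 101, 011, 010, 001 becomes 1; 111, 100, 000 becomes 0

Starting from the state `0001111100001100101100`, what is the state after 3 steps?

0011000100011101111100
0111001100110111000100
1101011101111101001100

1101011101111101001100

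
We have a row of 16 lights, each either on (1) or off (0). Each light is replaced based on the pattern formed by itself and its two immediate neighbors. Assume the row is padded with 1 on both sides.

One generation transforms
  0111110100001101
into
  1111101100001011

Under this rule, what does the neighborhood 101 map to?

At position 0 the neighborhood is 101; the next row has 1 there.

1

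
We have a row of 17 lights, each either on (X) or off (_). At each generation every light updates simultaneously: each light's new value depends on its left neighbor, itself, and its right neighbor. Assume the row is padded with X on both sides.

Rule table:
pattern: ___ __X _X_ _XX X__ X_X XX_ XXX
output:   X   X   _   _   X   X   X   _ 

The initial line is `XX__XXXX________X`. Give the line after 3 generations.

XXX___XXXXXXXXX__

_XXX___XXXXXXXXX_
X__XXXX________XX
XXX___XXXXXXXXX__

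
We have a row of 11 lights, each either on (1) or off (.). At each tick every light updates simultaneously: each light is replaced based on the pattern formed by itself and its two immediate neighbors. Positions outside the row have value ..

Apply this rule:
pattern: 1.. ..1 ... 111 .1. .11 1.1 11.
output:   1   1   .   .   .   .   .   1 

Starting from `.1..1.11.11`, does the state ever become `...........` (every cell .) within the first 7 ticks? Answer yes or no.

tick 1: 1.11...1..1
tick 2: ...11.1.11.
tick 3: ..1.1....11
tick 4: .1...1..1.1
tick 5: 1.1.1.11...
tick 6: .......11..
tick 7: ......1.11.
tick 7 is ......1.11., still not uniform .

no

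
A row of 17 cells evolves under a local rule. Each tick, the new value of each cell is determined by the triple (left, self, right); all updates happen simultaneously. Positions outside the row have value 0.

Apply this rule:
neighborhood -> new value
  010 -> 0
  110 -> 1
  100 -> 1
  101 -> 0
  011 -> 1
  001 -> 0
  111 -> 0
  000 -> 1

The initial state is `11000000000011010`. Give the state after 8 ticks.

11011101111001100

tick 1: 11111111111011001
tick 2: 10000000001011100
tick 3: 01111111100010111
tick 4: 01000000111000101
tick 5: 00111110101110000
tick 6: 10100010001011111
tick 7: 00011001100010001
tick 8: 11011101111001100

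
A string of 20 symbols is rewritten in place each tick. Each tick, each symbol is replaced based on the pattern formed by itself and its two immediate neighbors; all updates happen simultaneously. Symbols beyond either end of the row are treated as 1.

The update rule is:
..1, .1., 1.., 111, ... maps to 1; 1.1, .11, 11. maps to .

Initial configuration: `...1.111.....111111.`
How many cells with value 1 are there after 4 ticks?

11

1111..1.11111.1111..
111.111..111...11.11
11...1.11.1.111....1
1.1111....1..1.1111.
count of 1: 11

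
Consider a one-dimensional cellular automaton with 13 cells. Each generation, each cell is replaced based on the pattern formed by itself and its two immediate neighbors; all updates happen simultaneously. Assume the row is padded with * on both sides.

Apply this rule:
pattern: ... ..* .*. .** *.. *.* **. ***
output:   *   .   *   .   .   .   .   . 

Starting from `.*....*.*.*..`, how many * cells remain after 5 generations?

.*.**.*.*.*..
.*....*.*.*..  (repeats generation 0; period 2)
generation 5: .*.**.*.*.*..
count of *: 6

6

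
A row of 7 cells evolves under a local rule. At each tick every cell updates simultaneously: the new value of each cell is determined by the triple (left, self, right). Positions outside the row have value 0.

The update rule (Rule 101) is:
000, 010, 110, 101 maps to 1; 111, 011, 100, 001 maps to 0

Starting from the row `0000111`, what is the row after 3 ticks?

1011111

1110001
0010101
1011111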